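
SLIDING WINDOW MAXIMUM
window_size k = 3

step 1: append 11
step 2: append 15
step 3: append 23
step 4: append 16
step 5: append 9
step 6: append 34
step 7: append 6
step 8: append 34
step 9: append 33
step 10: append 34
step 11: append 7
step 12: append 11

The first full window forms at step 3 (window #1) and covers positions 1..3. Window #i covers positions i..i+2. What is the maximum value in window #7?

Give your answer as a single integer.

step 1: append 11 -> window=[11] (not full yet)
step 2: append 15 -> window=[11, 15] (not full yet)
step 3: append 23 -> window=[11, 15, 23] -> max=23
step 4: append 16 -> window=[15, 23, 16] -> max=23
step 5: append 9 -> window=[23, 16, 9] -> max=23
step 6: append 34 -> window=[16, 9, 34] -> max=34
step 7: append 6 -> window=[9, 34, 6] -> max=34
step 8: append 34 -> window=[34, 6, 34] -> max=34
step 9: append 33 -> window=[6, 34, 33] -> max=34
Window #7 max = 34

Answer: 34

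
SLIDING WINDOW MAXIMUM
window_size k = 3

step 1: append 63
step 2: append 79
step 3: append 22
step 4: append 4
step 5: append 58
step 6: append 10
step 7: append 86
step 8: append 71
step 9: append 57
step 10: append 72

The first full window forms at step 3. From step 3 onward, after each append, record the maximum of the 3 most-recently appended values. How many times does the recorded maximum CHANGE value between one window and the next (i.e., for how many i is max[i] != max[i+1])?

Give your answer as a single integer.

Answer: 3

Derivation:
step 1: append 63 -> window=[63] (not full yet)
step 2: append 79 -> window=[63, 79] (not full yet)
step 3: append 22 -> window=[63, 79, 22] -> max=79
step 4: append 4 -> window=[79, 22, 4] -> max=79
step 5: append 58 -> window=[22, 4, 58] -> max=58
step 6: append 10 -> window=[4, 58, 10] -> max=58
step 7: append 86 -> window=[58, 10, 86] -> max=86
step 8: append 71 -> window=[10, 86, 71] -> max=86
step 9: append 57 -> window=[86, 71, 57] -> max=86
step 10: append 72 -> window=[71, 57, 72] -> max=72
Recorded maximums: 79 79 58 58 86 86 86 72
Changes between consecutive maximums: 3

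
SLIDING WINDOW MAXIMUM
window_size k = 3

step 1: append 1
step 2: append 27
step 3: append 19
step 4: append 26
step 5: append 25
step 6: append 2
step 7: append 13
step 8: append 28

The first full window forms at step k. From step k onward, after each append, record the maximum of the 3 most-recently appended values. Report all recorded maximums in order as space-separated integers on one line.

Answer: 27 27 26 26 25 28

Derivation:
step 1: append 1 -> window=[1] (not full yet)
step 2: append 27 -> window=[1, 27] (not full yet)
step 3: append 19 -> window=[1, 27, 19] -> max=27
step 4: append 26 -> window=[27, 19, 26] -> max=27
step 5: append 25 -> window=[19, 26, 25] -> max=26
step 6: append 2 -> window=[26, 25, 2] -> max=26
step 7: append 13 -> window=[25, 2, 13] -> max=25
step 8: append 28 -> window=[2, 13, 28] -> max=28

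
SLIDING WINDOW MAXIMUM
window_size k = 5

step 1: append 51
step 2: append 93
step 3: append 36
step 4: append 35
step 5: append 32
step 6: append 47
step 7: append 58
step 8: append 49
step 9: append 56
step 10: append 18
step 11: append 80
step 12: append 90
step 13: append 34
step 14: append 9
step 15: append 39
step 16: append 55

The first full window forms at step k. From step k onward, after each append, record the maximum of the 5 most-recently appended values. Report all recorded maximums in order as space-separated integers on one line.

Answer: 93 93 58 58 58 58 80 90 90 90 90 90

Derivation:
step 1: append 51 -> window=[51] (not full yet)
step 2: append 93 -> window=[51, 93] (not full yet)
step 3: append 36 -> window=[51, 93, 36] (not full yet)
step 4: append 35 -> window=[51, 93, 36, 35] (not full yet)
step 5: append 32 -> window=[51, 93, 36, 35, 32] -> max=93
step 6: append 47 -> window=[93, 36, 35, 32, 47] -> max=93
step 7: append 58 -> window=[36, 35, 32, 47, 58] -> max=58
step 8: append 49 -> window=[35, 32, 47, 58, 49] -> max=58
step 9: append 56 -> window=[32, 47, 58, 49, 56] -> max=58
step 10: append 18 -> window=[47, 58, 49, 56, 18] -> max=58
step 11: append 80 -> window=[58, 49, 56, 18, 80] -> max=80
step 12: append 90 -> window=[49, 56, 18, 80, 90] -> max=90
step 13: append 34 -> window=[56, 18, 80, 90, 34] -> max=90
step 14: append 9 -> window=[18, 80, 90, 34, 9] -> max=90
step 15: append 39 -> window=[80, 90, 34, 9, 39] -> max=90
step 16: append 55 -> window=[90, 34, 9, 39, 55] -> max=90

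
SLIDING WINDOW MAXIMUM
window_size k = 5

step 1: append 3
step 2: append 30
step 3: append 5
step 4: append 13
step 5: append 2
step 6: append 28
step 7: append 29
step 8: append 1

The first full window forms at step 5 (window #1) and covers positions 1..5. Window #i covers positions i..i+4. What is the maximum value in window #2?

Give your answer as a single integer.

step 1: append 3 -> window=[3] (not full yet)
step 2: append 30 -> window=[3, 30] (not full yet)
step 3: append 5 -> window=[3, 30, 5] (not full yet)
step 4: append 13 -> window=[3, 30, 5, 13] (not full yet)
step 5: append 2 -> window=[3, 30, 5, 13, 2] -> max=30
step 6: append 28 -> window=[30, 5, 13, 2, 28] -> max=30
Window #2 max = 30

Answer: 30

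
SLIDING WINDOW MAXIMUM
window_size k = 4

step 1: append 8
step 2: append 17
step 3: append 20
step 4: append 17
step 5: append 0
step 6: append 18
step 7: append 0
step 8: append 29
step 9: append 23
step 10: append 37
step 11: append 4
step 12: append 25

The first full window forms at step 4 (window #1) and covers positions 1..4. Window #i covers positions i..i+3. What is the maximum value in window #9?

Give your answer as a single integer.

step 1: append 8 -> window=[8] (not full yet)
step 2: append 17 -> window=[8, 17] (not full yet)
step 3: append 20 -> window=[8, 17, 20] (not full yet)
step 4: append 17 -> window=[8, 17, 20, 17] -> max=20
step 5: append 0 -> window=[17, 20, 17, 0] -> max=20
step 6: append 18 -> window=[20, 17, 0, 18] -> max=20
step 7: append 0 -> window=[17, 0, 18, 0] -> max=18
step 8: append 29 -> window=[0, 18, 0, 29] -> max=29
step 9: append 23 -> window=[18, 0, 29, 23] -> max=29
step 10: append 37 -> window=[0, 29, 23, 37] -> max=37
step 11: append 4 -> window=[29, 23, 37, 4] -> max=37
step 12: append 25 -> window=[23, 37, 4, 25] -> max=37
Window #9 max = 37

Answer: 37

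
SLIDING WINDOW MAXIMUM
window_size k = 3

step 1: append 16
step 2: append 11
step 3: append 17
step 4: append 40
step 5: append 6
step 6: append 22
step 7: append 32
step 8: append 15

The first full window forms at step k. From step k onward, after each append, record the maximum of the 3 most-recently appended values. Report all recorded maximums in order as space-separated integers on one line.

Answer: 17 40 40 40 32 32

Derivation:
step 1: append 16 -> window=[16] (not full yet)
step 2: append 11 -> window=[16, 11] (not full yet)
step 3: append 17 -> window=[16, 11, 17] -> max=17
step 4: append 40 -> window=[11, 17, 40] -> max=40
step 5: append 6 -> window=[17, 40, 6] -> max=40
step 6: append 22 -> window=[40, 6, 22] -> max=40
step 7: append 32 -> window=[6, 22, 32] -> max=32
step 8: append 15 -> window=[22, 32, 15] -> max=32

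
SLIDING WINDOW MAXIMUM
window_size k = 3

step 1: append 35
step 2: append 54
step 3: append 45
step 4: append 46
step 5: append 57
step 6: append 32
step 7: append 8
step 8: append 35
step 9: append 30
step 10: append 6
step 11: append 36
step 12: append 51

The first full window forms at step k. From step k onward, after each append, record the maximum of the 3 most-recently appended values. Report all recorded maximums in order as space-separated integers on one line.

Answer: 54 54 57 57 57 35 35 35 36 51

Derivation:
step 1: append 35 -> window=[35] (not full yet)
step 2: append 54 -> window=[35, 54] (not full yet)
step 3: append 45 -> window=[35, 54, 45] -> max=54
step 4: append 46 -> window=[54, 45, 46] -> max=54
step 5: append 57 -> window=[45, 46, 57] -> max=57
step 6: append 32 -> window=[46, 57, 32] -> max=57
step 7: append 8 -> window=[57, 32, 8] -> max=57
step 8: append 35 -> window=[32, 8, 35] -> max=35
step 9: append 30 -> window=[8, 35, 30] -> max=35
step 10: append 6 -> window=[35, 30, 6] -> max=35
step 11: append 36 -> window=[30, 6, 36] -> max=36
step 12: append 51 -> window=[6, 36, 51] -> max=51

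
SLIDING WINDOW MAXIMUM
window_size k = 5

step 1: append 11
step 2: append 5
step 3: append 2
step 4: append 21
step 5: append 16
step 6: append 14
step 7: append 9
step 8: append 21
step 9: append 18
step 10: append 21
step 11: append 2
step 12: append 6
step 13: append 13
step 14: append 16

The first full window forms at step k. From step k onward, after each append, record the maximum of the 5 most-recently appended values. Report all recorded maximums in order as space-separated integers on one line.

step 1: append 11 -> window=[11] (not full yet)
step 2: append 5 -> window=[11, 5] (not full yet)
step 3: append 2 -> window=[11, 5, 2] (not full yet)
step 4: append 21 -> window=[11, 5, 2, 21] (not full yet)
step 5: append 16 -> window=[11, 5, 2, 21, 16] -> max=21
step 6: append 14 -> window=[5, 2, 21, 16, 14] -> max=21
step 7: append 9 -> window=[2, 21, 16, 14, 9] -> max=21
step 8: append 21 -> window=[21, 16, 14, 9, 21] -> max=21
step 9: append 18 -> window=[16, 14, 9, 21, 18] -> max=21
step 10: append 21 -> window=[14, 9, 21, 18, 21] -> max=21
step 11: append 2 -> window=[9, 21, 18, 21, 2] -> max=21
step 12: append 6 -> window=[21, 18, 21, 2, 6] -> max=21
step 13: append 13 -> window=[18, 21, 2, 6, 13] -> max=21
step 14: append 16 -> window=[21, 2, 6, 13, 16] -> max=21

Answer: 21 21 21 21 21 21 21 21 21 21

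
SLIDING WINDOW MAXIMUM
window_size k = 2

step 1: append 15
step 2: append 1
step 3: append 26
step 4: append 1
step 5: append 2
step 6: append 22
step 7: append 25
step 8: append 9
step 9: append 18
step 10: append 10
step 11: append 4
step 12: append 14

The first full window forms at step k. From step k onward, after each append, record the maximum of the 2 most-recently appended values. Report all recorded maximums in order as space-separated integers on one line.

step 1: append 15 -> window=[15] (not full yet)
step 2: append 1 -> window=[15, 1] -> max=15
step 3: append 26 -> window=[1, 26] -> max=26
step 4: append 1 -> window=[26, 1] -> max=26
step 5: append 2 -> window=[1, 2] -> max=2
step 6: append 22 -> window=[2, 22] -> max=22
step 7: append 25 -> window=[22, 25] -> max=25
step 8: append 9 -> window=[25, 9] -> max=25
step 9: append 18 -> window=[9, 18] -> max=18
step 10: append 10 -> window=[18, 10] -> max=18
step 11: append 4 -> window=[10, 4] -> max=10
step 12: append 14 -> window=[4, 14] -> max=14

Answer: 15 26 26 2 22 25 25 18 18 10 14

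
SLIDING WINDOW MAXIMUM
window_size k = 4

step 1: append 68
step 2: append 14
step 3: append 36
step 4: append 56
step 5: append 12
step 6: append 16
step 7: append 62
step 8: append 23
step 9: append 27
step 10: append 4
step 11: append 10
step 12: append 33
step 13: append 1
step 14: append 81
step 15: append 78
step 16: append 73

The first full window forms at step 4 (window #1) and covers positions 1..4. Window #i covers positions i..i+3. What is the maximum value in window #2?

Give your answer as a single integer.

step 1: append 68 -> window=[68] (not full yet)
step 2: append 14 -> window=[68, 14] (not full yet)
step 3: append 36 -> window=[68, 14, 36] (not full yet)
step 4: append 56 -> window=[68, 14, 36, 56] -> max=68
step 5: append 12 -> window=[14, 36, 56, 12] -> max=56
Window #2 max = 56

Answer: 56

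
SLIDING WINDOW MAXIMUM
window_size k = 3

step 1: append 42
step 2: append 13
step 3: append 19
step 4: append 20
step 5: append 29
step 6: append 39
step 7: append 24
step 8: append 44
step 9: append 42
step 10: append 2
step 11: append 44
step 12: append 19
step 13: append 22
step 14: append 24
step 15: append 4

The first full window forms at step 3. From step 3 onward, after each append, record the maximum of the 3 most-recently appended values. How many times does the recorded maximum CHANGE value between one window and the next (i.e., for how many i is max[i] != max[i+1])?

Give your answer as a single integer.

Answer: 5

Derivation:
step 1: append 42 -> window=[42] (not full yet)
step 2: append 13 -> window=[42, 13] (not full yet)
step 3: append 19 -> window=[42, 13, 19] -> max=42
step 4: append 20 -> window=[13, 19, 20] -> max=20
step 5: append 29 -> window=[19, 20, 29] -> max=29
step 6: append 39 -> window=[20, 29, 39] -> max=39
step 7: append 24 -> window=[29, 39, 24] -> max=39
step 8: append 44 -> window=[39, 24, 44] -> max=44
step 9: append 42 -> window=[24, 44, 42] -> max=44
step 10: append 2 -> window=[44, 42, 2] -> max=44
step 11: append 44 -> window=[42, 2, 44] -> max=44
step 12: append 19 -> window=[2, 44, 19] -> max=44
step 13: append 22 -> window=[44, 19, 22] -> max=44
step 14: append 24 -> window=[19, 22, 24] -> max=24
step 15: append 4 -> window=[22, 24, 4] -> max=24
Recorded maximums: 42 20 29 39 39 44 44 44 44 44 44 24 24
Changes between consecutive maximums: 5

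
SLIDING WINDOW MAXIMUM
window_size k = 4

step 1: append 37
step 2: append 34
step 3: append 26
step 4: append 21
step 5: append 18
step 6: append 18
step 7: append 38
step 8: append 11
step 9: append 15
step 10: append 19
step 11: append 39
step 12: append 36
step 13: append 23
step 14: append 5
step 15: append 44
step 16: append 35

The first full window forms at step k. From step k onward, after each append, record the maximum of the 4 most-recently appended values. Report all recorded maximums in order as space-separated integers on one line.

Answer: 37 34 26 38 38 38 38 39 39 39 39 44 44

Derivation:
step 1: append 37 -> window=[37] (not full yet)
step 2: append 34 -> window=[37, 34] (not full yet)
step 3: append 26 -> window=[37, 34, 26] (not full yet)
step 4: append 21 -> window=[37, 34, 26, 21] -> max=37
step 5: append 18 -> window=[34, 26, 21, 18] -> max=34
step 6: append 18 -> window=[26, 21, 18, 18] -> max=26
step 7: append 38 -> window=[21, 18, 18, 38] -> max=38
step 8: append 11 -> window=[18, 18, 38, 11] -> max=38
step 9: append 15 -> window=[18, 38, 11, 15] -> max=38
step 10: append 19 -> window=[38, 11, 15, 19] -> max=38
step 11: append 39 -> window=[11, 15, 19, 39] -> max=39
step 12: append 36 -> window=[15, 19, 39, 36] -> max=39
step 13: append 23 -> window=[19, 39, 36, 23] -> max=39
step 14: append 5 -> window=[39, 36, 23, 5] -> max=39
step 15: append 44 -> window=[36, 23, 5, 44] -> max=44
step 16: append 35 -> window=[23, 5, 44, 35] -> max=44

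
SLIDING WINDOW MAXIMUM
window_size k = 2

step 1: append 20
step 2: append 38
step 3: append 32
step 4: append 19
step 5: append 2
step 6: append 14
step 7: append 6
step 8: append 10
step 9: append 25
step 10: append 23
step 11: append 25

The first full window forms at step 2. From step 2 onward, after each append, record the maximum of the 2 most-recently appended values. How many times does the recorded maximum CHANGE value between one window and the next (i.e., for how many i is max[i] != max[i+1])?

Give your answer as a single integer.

step 1: append 20 -> window=[20] (not full yet)
step 2: append 38 -> window=[20, 38] -> max=38
step 3: append 32 -> window=[38, 32] -> max=38
step 4: append 19 -> window=[32, 19] -> max=32
step 5: append 2 -> window=[19, 2] -> max=19
step 6: append 14 -> window=[2, 14] -> max=14
step 7: append 6 -> window=[14, 6] -> max=14
step 8: append 10 -> window=[6, 10] -> max=10
step 9: append 25 -> window=[10, 25] -> max=25
step 10: append 23 -> window=[25, 23] -> max=25
step 11: append 25 -> window=[23, 25] -> max=25
Recorded maximums: 38 38 32 19 14 14 10 25 25 25
Changes between consecutive maximums: 5

Answer: 5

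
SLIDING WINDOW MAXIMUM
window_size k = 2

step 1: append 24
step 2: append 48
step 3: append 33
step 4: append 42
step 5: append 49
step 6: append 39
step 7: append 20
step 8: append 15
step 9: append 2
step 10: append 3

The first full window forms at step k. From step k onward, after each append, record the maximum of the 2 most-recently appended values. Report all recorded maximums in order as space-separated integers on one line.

Answer: 48 48 42 49 49 39 20 15 3

Derivation:
step 1: append 24 -> window=[24] (not full yet)
step 2: append 48 -> window=[24, 48] -> max=48
step 3: append 33 -> window=[48, 33] -> max=48
step 4: append 42 -> window=[33, 42] -> max=42
step 5: append 49 -> window=[42, 49] -> max=49
step 6: append 39 -> window=[49, 39] -> max=49
step 7: append 20 -> window=[39, 20] -> max=39
step 8: append 15 -> window=[20, 15] -> max=20
step 9: append 2 -> window=[15, 2] -> max=15
step 10: append 3 -> window=[2, 3] -> max=3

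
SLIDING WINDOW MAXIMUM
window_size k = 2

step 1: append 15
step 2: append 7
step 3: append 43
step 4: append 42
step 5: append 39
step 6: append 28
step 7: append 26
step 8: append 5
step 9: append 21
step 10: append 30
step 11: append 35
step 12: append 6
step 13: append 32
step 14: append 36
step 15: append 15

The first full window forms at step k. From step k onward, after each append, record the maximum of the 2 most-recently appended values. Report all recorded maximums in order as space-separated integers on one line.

step 1: append 15 -> window=[15] (not full yet)
step 2: append 7 -> window=[15, 7] -> max=15
step 3: append 43 -> window=[7, 43] -> max=43
step 4: append 42 -> window=[43, 42] -> max=43
step 5: append 39 -> window=[42, 39] -> max=42
step 6: append 28 -> window=[39, 28] -> max=39
step 7: append 26 -> window=[28, 26] -> max=28
step 8: append 5 -> window=[26, 5] -> max=26
step 9: append 21 -> window=[5, 21] -> max=21
step 10: append 30 -> window=[21, 30] -> max=30
step 11: append 35 -> window=[30, 35] -> max=35
step 12: append 6 -> window=[35, 6] -> max=35
step 13: append 32 -> window=[6, 32] -> max=32
step 14: append 36 -> window=[32, 36] -> max=36
step 15: append 15 -> window=[36, 15] -> max=36

Answer: 15 43 43 42 39 28 26 21 30 35 35 32 36 36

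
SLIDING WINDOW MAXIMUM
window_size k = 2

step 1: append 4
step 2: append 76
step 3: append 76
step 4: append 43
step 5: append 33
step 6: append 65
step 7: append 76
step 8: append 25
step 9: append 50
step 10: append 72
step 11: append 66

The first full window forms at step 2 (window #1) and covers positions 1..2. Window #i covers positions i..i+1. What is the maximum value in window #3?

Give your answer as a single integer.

Answer: 76

Derivation:
step 1: append 4 -> window=[4] (not full yet)
step 2: append 76 -> window=[4, 76] -> max=76
step 3: append 76 -> window=[76, 76] -> max=76
step 4: append 43 -> window=[76, 43] -> max=76
Window #3 max = 76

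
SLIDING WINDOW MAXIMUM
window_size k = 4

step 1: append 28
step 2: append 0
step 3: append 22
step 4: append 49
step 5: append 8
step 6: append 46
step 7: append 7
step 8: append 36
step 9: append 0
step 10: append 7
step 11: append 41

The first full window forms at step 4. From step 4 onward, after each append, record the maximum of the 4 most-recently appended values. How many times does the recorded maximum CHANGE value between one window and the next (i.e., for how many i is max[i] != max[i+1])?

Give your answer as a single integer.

Answer: 3

Derivation:
step 1: append 28 -> window=[28] (not full yet)
step 2: append 0 -> window=[28, 0] (not full yet)
step 3: append 22 -> window=[28, 0, 22] (not full yet)
step 4: append 49 -> window=[28, 0, 22, 49] -> max=49
step 5: append 8 -> window=[0, 22, 49, 8] -> max=49
step 6: append 46 -> window=[22, 49, 8, 46] -> max=49
step 7: append 7 -> window=[49, 8, 46, 7] -> max=49
step 8: append 36 -> window=[8, 46, 7, 36] -> max=46
step 9: append 0 -> window=[46, 7, 36, 0] -> max=46
step 10: append 7 -> window=[7, 36, 0, 7] -> max=36
step 11: append 41 -> window=[36, 0, 7, 41] -> max=41
Recorded maximums: 49 49 49 49 46 46 36 41
Changes between consecutive maximums: 3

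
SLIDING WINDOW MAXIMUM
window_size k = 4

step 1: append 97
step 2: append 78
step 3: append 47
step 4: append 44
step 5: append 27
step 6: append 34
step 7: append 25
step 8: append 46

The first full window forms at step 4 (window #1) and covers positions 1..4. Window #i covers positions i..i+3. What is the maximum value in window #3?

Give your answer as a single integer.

Answer: 47

Derivation:
step 1: append 97 -> window=[97] (not full yet)
step 2: append 78 -> window=[97, 78] (not full yet)
step 3: append 47 -> window=[97, 78, 47] (not full yet)
step 4: append 44 -> window=[97, 78, 47, 44] -> max=97
step 5: append 27 -> window=[78, 47, 44, 27] -> max=78
step 6: append 34 -> window=[47, 44, 27, 34] -> max=47
Window #3 max = 47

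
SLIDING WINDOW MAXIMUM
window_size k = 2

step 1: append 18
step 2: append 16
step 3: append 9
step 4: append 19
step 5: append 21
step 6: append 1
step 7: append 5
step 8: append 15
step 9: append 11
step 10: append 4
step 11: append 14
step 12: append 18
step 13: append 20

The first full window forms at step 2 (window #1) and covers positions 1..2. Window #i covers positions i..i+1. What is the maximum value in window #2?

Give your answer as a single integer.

step 1: append 18 -> window=[18] (not full yet)
step 2: append 16 -> window=[18, 16] -> max=18
step 3: append 9 -> window=[16, 9] -> max=16
Window #2 max = 16

Answer: 16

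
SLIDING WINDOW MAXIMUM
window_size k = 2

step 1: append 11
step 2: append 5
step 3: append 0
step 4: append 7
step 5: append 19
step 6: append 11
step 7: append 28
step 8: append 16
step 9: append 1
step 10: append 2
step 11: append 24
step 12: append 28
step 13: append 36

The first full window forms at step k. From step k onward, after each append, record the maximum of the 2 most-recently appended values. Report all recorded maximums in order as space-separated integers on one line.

step 1: append 11 -> window=[11] (not full yet)
step 2: append 5 -> window=[11, 5] -> max=11
step 3: append 0 -> window=[5, 0] -> max=5
step 4: append 7 -> window=[0, 7] -> max=7
step 5: append 19 -> window=[7, 19] -> max=19
step 6: append 11 -> window=[19, 11] -> max=19
step 7: append 28 -> window=[11, 28] -> max=28
step 8: append 16 -> window=[28, 16] -> max=28
step 9: append 1 -> window=[16, 1] -> max=16
step 10: append 2 -> window=[1, 2] -> max=2
step 11: append 24 -> window=[2, 24] -> max=24
step 12: append 28 -> window=[24, 28] -> max=28
step 13: append 36 -> window=[28, 36] -> max=36

Answer: 11 5 7 19 19 28 28 16 2 24 28 36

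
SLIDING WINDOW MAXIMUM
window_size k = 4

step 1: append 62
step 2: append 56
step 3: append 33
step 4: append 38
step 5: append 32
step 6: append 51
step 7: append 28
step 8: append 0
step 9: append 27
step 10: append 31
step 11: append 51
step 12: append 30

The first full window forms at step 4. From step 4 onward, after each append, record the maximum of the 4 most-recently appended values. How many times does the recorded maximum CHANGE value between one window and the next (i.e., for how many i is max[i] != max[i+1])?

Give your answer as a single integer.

Answer: 4

Derivation:
step 1: append 62 -> window=[62] (not full yet)
step 2: append 56 -> window=[62, 56] (not full yet)
step 3: append 33 -> window=[62, 56, 33] (not full yet)
step 4: append 38 -> window=[62, 56, 33, 38] -> max=62
step 5: append 32 -> window=[56, 33, 38, 32] -> max=56
step 6: append 51 -> window=[33, 38, 32, 51] -> max=51
step 7: append 28 -> window=[38, 32, 51, 28] -> max=51
step 8: append 0 -> window=[32, 51, 28, 0] -> max=51
step 9: append 27 -> window=[51, 28, 0, 27] -> max=51
step 10: append 31 -> window=[28, 0, 27, 31] -> max=31
step 11: append 51 -> window=[0, 27, 31, 51] -> max=51
step 12: append 30 -> window=[27, 31, 51, 30] -> max=51
Recorded maximums: 62 56 51 51 51 51 31 51 51
Changes between consecutive maximums: 4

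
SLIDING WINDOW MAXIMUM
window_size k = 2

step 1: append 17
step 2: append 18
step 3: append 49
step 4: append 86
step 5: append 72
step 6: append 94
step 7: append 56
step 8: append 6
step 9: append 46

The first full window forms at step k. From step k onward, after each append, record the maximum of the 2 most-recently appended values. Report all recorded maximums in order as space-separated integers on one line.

step 1: append 17 -> window=[17] (not full yet)
step 2: append 18 -> window=[17, 18] -> max=18
step 3: append 49 -> window=[18, 49] -> max=49
step 4: append 86 -> window=[49, 86] -> max=86
step 5: append 72 -> window=[86, 72] -> max=86
step 6: append 94 -> window=[72, 94] -> max=94
step 7: append 56 -> window=[94, 56] -> max=94
step 8: append 6 -> window=[56, 6] -> max=56
step 9: append 46 -> window=[6, 46] -> max=46

Answer: 18 49 86 86 94 94 56 46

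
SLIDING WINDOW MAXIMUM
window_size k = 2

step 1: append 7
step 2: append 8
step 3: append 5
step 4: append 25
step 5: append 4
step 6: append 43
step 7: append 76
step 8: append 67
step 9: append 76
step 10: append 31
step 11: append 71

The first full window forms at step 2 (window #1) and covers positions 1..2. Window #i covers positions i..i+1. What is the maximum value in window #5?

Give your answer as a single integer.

step 1: append 7 -> window=[7] (not full yet)
step 2: append 8 -> window=[7, 8] -> max=8
step 3: append 5 -> window=[8, 5] -> max=8
step 4: append 25 -> window=[5, 25] -> max=25
step 5: append 4 -> window=[25, 4] -> max=25
step 6: append 43 -> window=[4, 43] -> max=43
Window #5 max = 43

Answer: 43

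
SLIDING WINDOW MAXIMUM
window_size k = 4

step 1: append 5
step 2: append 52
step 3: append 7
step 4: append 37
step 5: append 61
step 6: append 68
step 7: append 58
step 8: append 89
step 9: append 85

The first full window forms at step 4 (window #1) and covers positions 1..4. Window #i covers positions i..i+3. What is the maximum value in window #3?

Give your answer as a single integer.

Answer: 68

Derivation:
step 1: append 5 -> window=[5] (not full yet)
step 2: append 52 -> window=[5, 52] (not full yet)
step 3: append 7 -> window=[5, 52, 7] (not full yet)
step 4: append 37 -> window=[5, 52, 7, 37] -> max=52
step 5: append 61 -> window=[52, 7, 37, 61] -> max=61
step 6: append 68 -> window=[7, 37, 61, 68] -> max=68
Window #3 max = 68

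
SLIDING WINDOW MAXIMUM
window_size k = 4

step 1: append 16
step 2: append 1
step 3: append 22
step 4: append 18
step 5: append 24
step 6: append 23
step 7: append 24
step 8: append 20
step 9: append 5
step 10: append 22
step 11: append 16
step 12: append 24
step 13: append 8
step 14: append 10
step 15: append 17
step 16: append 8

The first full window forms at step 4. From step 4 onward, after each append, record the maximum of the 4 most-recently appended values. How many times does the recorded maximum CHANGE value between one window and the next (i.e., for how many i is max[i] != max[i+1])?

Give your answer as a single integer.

Answer: 4

Derivation:
step 1: append 16 -> window=[16] (not full yet)
step 2: append 1 -> window=[16, 1] (not full yet)
step 3: append 22 -> window=[16, 1, 22] (not full yet)
step 4: append 18 -> window=[16, 1, 22, 18] -> max=22
step 5: append 24 -> window=[1, 22, 18, 24] -> max=24
step 6: append 23 -> window=[22, 18, 24, 23] -> max=24
step 7: append 24 -> window=[18, 24, 23, 24] -> max=24
step 8: append 20 -> window=[24, 23, 24, 20] -> max=24
step 9: append 5 -> window=[23, 24, 20, 5] -> max=24
step 10: append 22 -> window=[24, 20, 5, 22] -> max=24
step 11: append 16 -> window=[20, 5, 22, 16] -> max=22
step 12: append 24 -> window=[5, 22, 16, 24] -> max=24
step 13: append 8 -> window=[22, 16, 24, 8] -> max=24
step 14: append 10 -> window=[16, 24, 8, 10] -> max=24
step 15: append 17 -> window=[24, 8, 10, 17] -> max=24
step 16: append 8 -> window=[8, 10, 17, 8] -> max=17
Recorded maximums: 22 24 24 24 24 24 24 22 24 24 24 24 17
Changes between consecutive maximums: 4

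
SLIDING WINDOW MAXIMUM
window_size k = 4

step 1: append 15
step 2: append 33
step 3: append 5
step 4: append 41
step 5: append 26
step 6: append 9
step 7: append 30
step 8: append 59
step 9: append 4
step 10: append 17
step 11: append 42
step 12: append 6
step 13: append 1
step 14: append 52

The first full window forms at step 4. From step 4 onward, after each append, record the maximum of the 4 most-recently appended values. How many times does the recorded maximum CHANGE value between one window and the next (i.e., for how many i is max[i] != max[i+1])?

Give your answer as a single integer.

Answer: 3

Derivation:
step 1: append 15 -> window=[15] (not full yet)
step 2: append 33 -> window=[15, 33] (not full yet)
step 3: append 5 -> window=[15, 33, 5] (not full yet)
step 4: append 41 -> window=[15, 33, 5, 41] -> max=41
step 5: append 26 -> window=[33, 5, 41, 26] -> max=41
step 6: append 9 -> window=[5, 41, 26, 9] -> max=41
step 7: append 30 -> window=[41, 26, 9, 30] -> max=41
step 8: append 59 -> window=[26, 9, 30, 59] -> max=59
step 9: append 4 -> window=[9, 30, 59, 4] -> max=59
step 10: append 17 -> window=[30, 59, 4, 17] -> max=59
step 11: append 42 -> window=[59, 4, 17, 42] -> max=59
step 12: append 6 -> window=[4, 17, 42, 6] -> max=42
step 13: append 1 -> window=[17, 42, 6, 1] -> max=42
step 14: append 52 -> window=[42, 6, 1, 52] -> max=52
Recorded maximums: 41 41 41 41 59 59 59 59 42 42 52
Changes between consecutive maximums: 3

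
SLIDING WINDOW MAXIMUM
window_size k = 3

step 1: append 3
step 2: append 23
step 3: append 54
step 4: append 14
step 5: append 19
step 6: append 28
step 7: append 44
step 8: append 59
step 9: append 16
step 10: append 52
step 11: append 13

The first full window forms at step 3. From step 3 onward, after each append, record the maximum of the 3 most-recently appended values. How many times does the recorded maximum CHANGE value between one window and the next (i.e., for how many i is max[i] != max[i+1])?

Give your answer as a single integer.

step 1: append 3 -> window=[3] (not full yet)
step 2: append 23 -> window=[3, 23] (not full yet)
step 3: append 54 -> window=[3, 23, 54] -> max=54
step 4: append 14 -> window=[23, 54, 14] -> max=54
step 5: append 19 -> window=[54, 14, 19] -> max=54
step 6: append 28 -> window=[14, 19, 28] -> max=28
step 7: append 44 -> window=[19, 28, 44] -> max=44
step 8: append 59 -> window=[28, 44, 59] -> max=59
step 9: append 16 -> window=[44, 59, 16] -> max=59
step 10: append 52 -> window=[59, 16, 52] -> max=59
step 11: append 13 -> window=[16, 52, 13] -> max=52
Recorded maximums: 54 54 54 28 44 59 59 59 52
Changes between consecutive maximums: 4

Answer: 4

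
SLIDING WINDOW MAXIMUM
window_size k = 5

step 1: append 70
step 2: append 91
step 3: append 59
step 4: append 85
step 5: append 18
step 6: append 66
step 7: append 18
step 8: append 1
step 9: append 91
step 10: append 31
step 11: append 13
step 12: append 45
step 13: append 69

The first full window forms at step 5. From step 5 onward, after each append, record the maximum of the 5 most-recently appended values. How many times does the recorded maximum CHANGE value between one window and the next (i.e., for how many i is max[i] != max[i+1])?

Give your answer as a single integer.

step 1: append 70 -> window=[70] (not full yet)
step 2: append 91 -> window=[70, 91] (not full yet)
step 3: append 59 -> window=[70, 91, 59] (not full yet)
step 4: append 85 -> window=[70, 91, 59, 85] (not full yet)
step 5: append 18 -> window=[70, 91, 59, 85, 18] -> max=91
step 6: append 66 -> window=[91, 59, 85, 18, 66] -> max=91
step 7: append 18 -> window=[59, 85, 18, 66, 18] -> max=85
step 8: append 1 -> window=[85, 18, 66, 18, 1] -> max=85
step 9: append 91 -> window=[18, 66, 18, 1, 91] -> max=91
step 10: append 31 -> window=[66, 18, 1, 91, 31] -> max=91
step 11: append 13 -> window=[18, 1, 91, 31, 13] -> max=91
step 12: append 45 -> window=[1, 91, 31, 13, 45] -> max=91
step 13: append 69 -> window=[91, 31, 13, 45, 69] -> max=91
Recorded maximums: 91 91 85 85 91 91 91 91 91
Changes between consecutive maximums: 2

Answer: 2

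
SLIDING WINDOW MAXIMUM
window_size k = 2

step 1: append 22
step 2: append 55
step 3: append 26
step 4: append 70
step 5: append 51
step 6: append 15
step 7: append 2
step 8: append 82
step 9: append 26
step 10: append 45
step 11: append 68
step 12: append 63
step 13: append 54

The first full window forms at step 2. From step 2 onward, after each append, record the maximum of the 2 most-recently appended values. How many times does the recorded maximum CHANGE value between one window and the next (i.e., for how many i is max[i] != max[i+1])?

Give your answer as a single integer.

Answer: 7

Derivation:
step 1: append 22 -> window=[22] (not full yet)
step 2: append 55 -> window=[22, 55] -> max=55
step 3: append 26 -> window=[55, 26] -> max=55
step 4: append 70 -> window=[26, 70] -> max=70
step 5: append 51 -> window=[70, 51] -> max=70
step 6: append 15 -> window=[51, 15] -> max=51
step 7: append 2 -> window=[15, 2] -> max=15
step 8: append 82 -> window=[2, 82] -> max=82
step 9: append 26 -> window=[82, 26] -> max=82
step 10: append 45 -> window=[26, 45] -> max=45
step 11: append 68 -> window=[45, 68] -> max=68
step 12: append 63 -> window=[68, 63] -> max=68
step 13: append 54 -> window=[63, 54] -> max=63
Recorded maximums: 55 55 70 70 51 15 82 82 45 68 68 63
Changes between consecutive maximums: 7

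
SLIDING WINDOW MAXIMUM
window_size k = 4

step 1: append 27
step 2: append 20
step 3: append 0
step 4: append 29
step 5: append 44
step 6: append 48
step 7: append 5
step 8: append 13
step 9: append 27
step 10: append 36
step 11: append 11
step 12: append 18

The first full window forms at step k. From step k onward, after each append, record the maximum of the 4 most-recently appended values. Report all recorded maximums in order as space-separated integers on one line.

step 1: append 27 -> window=[27] (not full yet)
step 2: append 20 -> window=[27, 20] (not full yet)
step 3: append 0 -> window=[27, 20, 0] (not full yet)
step 4: append 29 -> window=[27, 20, 0, 29] -> max=29
step 5: append 44 -> window=[20, 0, 29, 44] -> max=44
step 6: append 48 -> window=[0, 29, 44, 48] -> max=48
step 7: append 5 -> window=[29, 44, 48, 5] -> max=48
step 8: append 13 -> window=[44, 48, 5, 13] -> max=48
step 9: append 27 -> window=[48, 5, 13, 27] -> max=48
step 10: append 36 -> window=[5, 13, 27, 36] -> max=36
step 11: append 11 -> window=[13, 27, 36, 11] -> max=36
step 12: append 18 -> window=[27, 36, 11, 18] -> max=36

Answer: 29 44 48 48 48 48 36 36 36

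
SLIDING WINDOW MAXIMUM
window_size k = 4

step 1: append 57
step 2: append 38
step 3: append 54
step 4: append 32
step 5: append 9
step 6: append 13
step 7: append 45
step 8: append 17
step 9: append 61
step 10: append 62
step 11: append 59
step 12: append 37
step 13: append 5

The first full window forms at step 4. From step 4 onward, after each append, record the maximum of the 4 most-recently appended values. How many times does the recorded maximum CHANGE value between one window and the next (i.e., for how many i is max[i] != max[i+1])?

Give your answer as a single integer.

Answer: 4

Derivation:
step 1: append 57 -> window=[57] (not full yet)
step 2: append 38 -> window=[57, 38] (not full yet)
step 3: append 54 -> window=[57, 38, 54] (not full yet)
step 4: append 32 -> window=[57, 38, 54, 32] -> max=57
step 5: append 9 -> window=[38, 54, 32, 9] -> max=54
step 6: append 13 -> window=[54, 32, 9, 13] -> max=54
step 7: append 45 -> window=[32, 9, 13, 45] -> max=45
step 8: append 17 -> window=[9, 13, 45, 17] -> max=45
step 9: append 61 -> window=[13, 45, 17, 61] -> max=61
step 10: append 62 -> window=[45, 17, 61, 62] -> max=62
step 11: append 59 -> window=[17, 61, 62, 59] -> max=62
step 12: append 37 -> window=[61, 62, 59, 37] -> max=62
step 13: append 5 -> window=[62, 59, 37, 5] -> max=62
Recorded maximums: 57 54 54 45 45 61 62 62 62 62
Changes between consecutive maximums: 4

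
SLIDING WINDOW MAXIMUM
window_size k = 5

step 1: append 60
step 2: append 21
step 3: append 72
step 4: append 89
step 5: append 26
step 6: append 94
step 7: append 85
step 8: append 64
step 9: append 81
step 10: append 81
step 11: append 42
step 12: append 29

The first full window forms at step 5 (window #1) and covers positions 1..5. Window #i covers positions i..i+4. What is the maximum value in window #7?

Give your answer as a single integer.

Answer: 85

Derivation:
step 1: append 60 -> window=[60] (not full yet)
step 2: append 21 -> window=[60, 21] (not full yet)
step 3: append 72 -> window=[60, 21, 72] (not full yet)
step 4: append 89 -> window=[60, 21, 72, 89] (not full yet)
step 5: append 26 -> window=[60, 21, 72, 89, 26] -> max=89
step 6: append 94 -> window=[21, 72, 89, 26, 94] -> max=94
step 7: append 85 -> window=[72, 89, 26, 94, 85] -> max=94
step 8: append 64 -> window=[89, 26, 94, 85, 64] -> max=94
step 9: append 81 -> window=[26, 94, 85, 64, 81] -> max=94
step 10: append 81 -> window=[94, 85, 64, 81, 81] -> max=94
step 11: append 42 -> window=[85, 64, 81, 81, 42] -> max=85
Window #7 max = 85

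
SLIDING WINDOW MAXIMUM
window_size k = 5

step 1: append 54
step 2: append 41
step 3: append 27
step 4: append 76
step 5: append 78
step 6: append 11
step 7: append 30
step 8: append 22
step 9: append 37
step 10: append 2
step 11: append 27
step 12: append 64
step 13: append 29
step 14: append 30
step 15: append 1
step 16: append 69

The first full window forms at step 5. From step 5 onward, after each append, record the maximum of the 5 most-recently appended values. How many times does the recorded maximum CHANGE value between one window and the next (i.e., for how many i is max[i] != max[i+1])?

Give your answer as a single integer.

step 1: append 54 -> window=[54] (not full yet)
step 2: append 41 -> window=[54, 41] (not full yet)
step 3: append 27 -> window=[54, 41, 27] (not full yet)
step 4: append 76 -> window=[54, 41, 27, 76] (not full yet)
step 5: append 78 -> window=[54, 41, 27, 76, 78] -> max=78
step 6: append 11 -> window=[41, 27, 76, 78, 11] -> max=78
step 7: append 30 -> window=[27, 76, 78, 11, 30] -> max=78
step 8: append 22 -> window=[76, 78, 11, 30, 22] -> max=78
step 9: append 37 -> window=[78, 11, 30, 22, 37] -> max=78
step 10: append 2 -> window=[11, 30, 22, 37, 2] -> max=37
step 11: append 27 -> window=[30, 22, 37, 2, 27] -> max=37
step 12: append 64 -> window=[22, 37, 2, 27, 64] -> max=64
step 13: append 29 -> window=[37, 2, 27, 64, 29] -> max=64
step 14: append 30 -> window=[2, 27, 64, 29, 30] -> max=64
step 15: append 1 -> window=[27, 64, 29, 30, 1] -> max=64
step 16: append 69 -> window=[64, 29, 30, 1, 69] -> max=69
Recorded maximums: 78 78 78 78 78 37 37 64 64 64 64 69
Changes between consecutive maximums: 3

Answer: 3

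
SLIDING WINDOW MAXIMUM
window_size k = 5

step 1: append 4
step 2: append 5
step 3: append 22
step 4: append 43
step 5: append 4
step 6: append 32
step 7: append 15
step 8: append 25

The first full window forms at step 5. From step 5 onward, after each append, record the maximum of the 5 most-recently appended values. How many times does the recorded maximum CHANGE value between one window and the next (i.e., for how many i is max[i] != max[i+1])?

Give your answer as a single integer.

step 1: append 4 -> window=[4] (not full yet)
step 2: append 5 -> window=[4, 5] (not full yet)
step 3: append 22 -> window=[4, 5, 22] (not full yet)
step 4: append 43 -> window=[4, 5, 22, 43] (not full yet)
step 5: append 4 -> window=[4, 5, 22, 43, 4] -> max=43
step 6: append 32 -> window=[5, 22, 43, 4, 32] -> max=43
step 7: append 15 -> window=[22, 43, 4, 32, 15] -> max=43
step 8: append 25 -> window=[43, 4, 32, 15, 25] -> max=43
Recorded maximums: 43 43 43 43
Changes between consecutive maximums: 0

Answer: 0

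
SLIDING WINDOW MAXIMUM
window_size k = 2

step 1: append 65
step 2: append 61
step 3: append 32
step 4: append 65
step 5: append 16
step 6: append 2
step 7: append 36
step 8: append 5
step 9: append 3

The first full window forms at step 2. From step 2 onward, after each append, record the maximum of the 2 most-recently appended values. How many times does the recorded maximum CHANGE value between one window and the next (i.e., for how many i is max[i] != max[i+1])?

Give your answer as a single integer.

step 1: append 65 -> window=[65] (not full yet)
step 2: append 61 -> window=[65, 61] -> max=65
step 3: append 32 -> window=[61, 32] -> max=61
step 4: append 65 -> window=[32, 65] -> max=65
step 5: append 16 -> window=[65, 16] -> max=65
step 6: append 2 -> window=[16, 2] -> max=16
step 7: append 36 -> window=[2, 36] -> max=36
step 8: append 5 -> window=[36, 5] -> max=36
step 9: append 3 -> window=[5, 3] -> max=5
Recorded maximums: 65 61 65 65 16 36 36 5
Changes between consecutive maximums: 5

Answer: 5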